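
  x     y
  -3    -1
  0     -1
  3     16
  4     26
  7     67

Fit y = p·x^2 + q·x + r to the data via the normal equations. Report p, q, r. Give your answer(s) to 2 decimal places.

The normal equations are: 2819·p + 407·q + 83·r = 3834;  407·p + 83·q + 11·r = 624;  83·p + 11·q + 5·r = 107.
(Σx^2·x^2 = 2819, Σx^2·x = 407, Σx^2 = 83, Σx·x = 83, Σx = 11, Σ1 = 5, Σx^2·y = 3834, Σx·y = 624, Σy = 107.)
Solving the 3×3 system (Gaussian elimination) gives p = 2347/2388, q = 2275/796, r = -718/597.

p = 0.98, q = 2.86, r = -1.20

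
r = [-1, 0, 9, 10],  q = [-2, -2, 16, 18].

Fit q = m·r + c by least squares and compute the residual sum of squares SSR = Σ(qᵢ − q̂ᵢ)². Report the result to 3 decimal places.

The normal system MᵀM·[m, c]ᵀ = Mᵀq is [[182, 18]; [18, 4]]·[m, c]ᵀ = [326, 30]ᵀ.
Eliminating c: 4·(row 1) − 18·(row 2) gives 404·m = 4·326 − 18·30 = 764, so m = 191/101.
Then c = (30 − 18·(191/101))/4 = -102/101.
Residuals: 91/101, -100/101, -1/101, 10/101; SSR = 182/101.

SSR = 1.802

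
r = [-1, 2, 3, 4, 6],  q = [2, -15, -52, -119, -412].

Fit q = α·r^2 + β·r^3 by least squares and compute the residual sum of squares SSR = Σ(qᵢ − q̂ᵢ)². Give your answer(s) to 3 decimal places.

Entries of AᵀA: Σr^2·r^2 = 1650, Σr^2·r^3 = 9074, Σr^3·r^3 = 51546.
Moment sums: Σr^2·q = -17262, Σr^3·q = -98134.
Determinant 1650·51546 − 9074² = 2713424.
α = ((-17262)·51546 − 9074·(-98134))/2713424 = 42554/169589; β = (1650·(-98134) − 9074·(-17262))/2713424 = -330357/169589.
Residuals: -4819/24227, -71195/169589, -281975/169589, 280893/169589, -6500/24227; SSR = 982892/169589.

SSR = 5.796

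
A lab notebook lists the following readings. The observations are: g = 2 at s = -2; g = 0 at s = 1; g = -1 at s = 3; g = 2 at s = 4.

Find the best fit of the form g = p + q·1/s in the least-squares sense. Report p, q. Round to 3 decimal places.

Compute the Gram sums: Σ1 = 4, Σ1/s = 13/12, Σ1/s·1/s = 205/144.
For Xᵀg: Σg = 3, Σ1/s·g = -5/6.
XᵀX·[p, q]ᵀ = Xᵀg becomes [[4, 13/12]; [13/12, 205/144]]·[p, q]ᵀ = [3, -5/6]ᵀ.
det = 4·(205/144) − (13/12)² = 217/48.
p = (3·(205/144) − (13/12)·(-5/6))/(217/48) = 745/651; q = (4·(-5/6) − (13/12)·3)/(217/48) = -316/217.

p = 1.144, q = -1.456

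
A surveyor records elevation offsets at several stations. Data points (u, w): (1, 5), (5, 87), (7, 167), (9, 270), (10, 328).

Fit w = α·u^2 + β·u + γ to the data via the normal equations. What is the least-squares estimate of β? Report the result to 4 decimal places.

Forming MᵀM = [[19588, 2198, 256]; [2198, 256, 32]; [256, 32, 5]] and Mᵀw = [65033, 7319, 857]ᵀ gives MᵀM·[α, β, γ]ᵀ = Mᵀw.
Solving the 3×3 system (Gaussian elimination) gives α = 20249/6666, β = 17489/6666, γ = -1021/1111.

β = 2.6236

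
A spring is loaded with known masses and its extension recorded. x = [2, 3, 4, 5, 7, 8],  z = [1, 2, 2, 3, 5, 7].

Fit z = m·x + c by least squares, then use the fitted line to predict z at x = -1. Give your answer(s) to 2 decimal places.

Setting ∂/∂m … = 0 gives: 167·m + 29·c = 122;  29·m + 6·c = 20.
(Σx·x = 167, Σx = 29, Σ1 = 6, Σx·z = 122, Σz = 20.)
Δ = 167·6 − 29² = 161.
m = (122·6 − 29·20)/161 = 152/161; c = (167·20 − 29·122)/161 = -198/161.
At x = -1: ẑ = (152/161)·(-1) + (-198/161)·(1) = -50/23.

ẑ = -2.17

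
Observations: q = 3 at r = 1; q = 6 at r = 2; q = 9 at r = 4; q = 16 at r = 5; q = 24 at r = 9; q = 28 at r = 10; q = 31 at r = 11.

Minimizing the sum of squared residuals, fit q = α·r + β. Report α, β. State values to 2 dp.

Sums needed: Σr·r = 348, Σr = 42, Σ1 = 7.
For Aᵀq: Σr·q = 968, Σq = 117.
Normal equations: [[348, 42]; [42, 7]]·[α, β]ᵀ = [968, 117]ᵀ.
Δ = 348·7 − 42² = 672.
α = (968·7 − 42·117)/672 = 133/48; β = (348·117 − 42·968)/672 = 5/56.

α = 2.77, β = 0.09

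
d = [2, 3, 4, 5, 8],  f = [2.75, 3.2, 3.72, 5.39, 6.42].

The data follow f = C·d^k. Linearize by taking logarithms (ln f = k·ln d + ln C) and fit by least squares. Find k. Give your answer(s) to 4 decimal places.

k = 0.6587

Let Y = ln f. Fitting Y = k·ln d + ln C by least squares:
XᵀX = [[10.5236, 6.8669]; [6.8669, 5]], rhs = [10.3780, 7.0324]ᵀ  (here Σln d = 6.8669, Σ(ln d)² = 10.5236, Σln f = 7.0324, Σln d·ln f = 10.3780).
Slope k = (n·Σln d·ln f − Σln d·Σln f)/(n·Σ(ln d)² − (Σln d)²) = (5·10.3780 − 6.8669·7.0324)/5.4631 = 0.65870; ln C = (Σln f − k·Σln d)/n = 0.50184.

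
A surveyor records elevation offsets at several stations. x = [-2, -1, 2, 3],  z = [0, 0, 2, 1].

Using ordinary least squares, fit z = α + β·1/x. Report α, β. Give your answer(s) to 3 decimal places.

α = 0.954, β = 1.222

Compute the Gram sums: Σ1 = 4, Σ1/x = -2/3, Σ1/x·1/x = 29/18.
Moment sums: Σz = 3, Σ1/x·z = 4/3.
AᵀA·[α, β]ᵀ = Aᵀz becomes [[4, -2/3]; [-2/3, 29/18]]·[α, β]ᵀ = [3, 4/3]ᵀ.
Eliminating β: (29/18)·(row 1) − (-2/3)·(row 2) gives 6·α = (29/18)·3 − (-2/3)·(4/3) = 103/18, so α = 103/108.
Then β = ((4/3) − (-2/3)·(103/108))/(29/18) = 11/9.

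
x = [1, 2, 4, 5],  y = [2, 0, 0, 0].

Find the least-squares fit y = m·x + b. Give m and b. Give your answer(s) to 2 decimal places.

Compute the Gram sums: Σx·x = 46, Σx = 12, Σ1 = 4.
Right-hand side: Σx·y = 2, Σy = 2.
Normal equations: [[46, 12]; [12, 4]]·[m, b]ᵀ = [2, 2]ᵀ.
Determinant 46·4 − 12² = 40.
m = (2·4 − 12·2)/40 = -2/5; b = (46·2 − 12·2)/40 = 17/10.

m = -0.40, b = 1.70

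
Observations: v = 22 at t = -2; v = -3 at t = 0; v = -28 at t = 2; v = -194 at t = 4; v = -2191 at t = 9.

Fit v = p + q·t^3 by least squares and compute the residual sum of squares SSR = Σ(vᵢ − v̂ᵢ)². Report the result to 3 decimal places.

With design matrix M, MᵀM = [[5, 793]; [793, 535665]] and Mᵀv = [-2394, -1610055]ᵀ.
det = 5·535665 − 793² = 2049476.
p = ((-2394)·535665 − 793·(-1610055))/2049476 = -431415/157652; q = (5·(-1610055) − 793·(-2394))/2049476 = -6151833/2049476.
Residuals: 1482203/2049476, -41541/157652, -2562269/2049476, 157033/186316, -26816/512369; SSR = 5879099/2049476.

SSR = 2.869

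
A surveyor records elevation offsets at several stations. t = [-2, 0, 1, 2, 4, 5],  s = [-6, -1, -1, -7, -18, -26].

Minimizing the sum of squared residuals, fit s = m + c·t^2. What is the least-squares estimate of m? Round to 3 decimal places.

m = -1.466

From the data, Σ1 = 6, Σt^2 = 50, Σt^2·t^2 = 914.
Moment sums: Σs = -59, Σt^2·s = -991.
Eliminating c: 914·(row 1) − 50·(row 2) gives 2984·m = 914·(-59) − 50·(-991) = -4376, so m = -547/373.
Then c = ((-991) − 50·(-547/373))/914 = -749/746.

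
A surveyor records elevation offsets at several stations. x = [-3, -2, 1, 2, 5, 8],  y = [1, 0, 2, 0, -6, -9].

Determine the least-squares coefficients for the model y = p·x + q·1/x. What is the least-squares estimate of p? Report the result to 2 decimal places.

p = -1.18

Setting ∂/∂p … = 0 gives: 107·p + 6·q = -103;  6·p + (24001/14400)·q = -79/120.
det = 107·(24001/14400) − 6² = 2049707/14400.
p = ((-103)·(24001/14400) − 6·(-79/120))/(2049707/14400) = -2415223/2049707; q = (107·(-79/120) − 6·(-103))/(2049707/14400) = 7884840/2049707.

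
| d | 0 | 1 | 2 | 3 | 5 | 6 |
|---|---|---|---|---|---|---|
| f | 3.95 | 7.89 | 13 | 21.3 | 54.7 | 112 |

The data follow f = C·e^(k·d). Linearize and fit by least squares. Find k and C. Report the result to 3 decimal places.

k = 0.533, C = 4.277

Linearized form: ln f = k·d + ln C. From the 6 transformed points,
Over the data: Σd = 17.0000, Σ(d)² = 75.0000, Σln f = 17.7833, Σd·ln f = 64.6919.
Normal system: [[75.0000, 17.0000]; [17.0000, 6]]·[k, ln C]ᵀ = [64.6919, 17.7833]ᵀ.
Solving (det = 161.0000): k = 0.53314, ln C = 1.45334, so C = exp(1.45334) = 4.27736.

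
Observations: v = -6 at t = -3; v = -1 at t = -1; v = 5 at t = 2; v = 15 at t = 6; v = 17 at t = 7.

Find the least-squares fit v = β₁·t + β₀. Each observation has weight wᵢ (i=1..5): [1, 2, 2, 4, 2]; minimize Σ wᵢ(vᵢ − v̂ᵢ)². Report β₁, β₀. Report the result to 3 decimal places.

β₁ = 2.308, β₀ = 0.965

From the data, Σwᵢ·t·t = 261, Σwᵢ·t = 37, Σwᵢ·1 = 11.
For AᵀWv: Σwᵢ·t·v = 638, Σwᵢ·v = 96.
det = 261·11 − 37² = 1502.
β₁ = (638·11 − 37·96)/1502 = 1733/751; β₀ = (261·96 − 37·638)/1502 = 725/751.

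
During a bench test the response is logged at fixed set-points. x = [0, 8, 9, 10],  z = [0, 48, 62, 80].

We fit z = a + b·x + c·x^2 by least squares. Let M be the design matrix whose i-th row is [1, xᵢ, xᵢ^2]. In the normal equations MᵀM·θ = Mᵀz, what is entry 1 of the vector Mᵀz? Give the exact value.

Entry 1 ↔ basis 1, so (Mᵀz)_{1} = Σᵢ zᵢ = (1)·(0) + (1)·(48) + (1)·(62) + (1)·(80) = 190.

190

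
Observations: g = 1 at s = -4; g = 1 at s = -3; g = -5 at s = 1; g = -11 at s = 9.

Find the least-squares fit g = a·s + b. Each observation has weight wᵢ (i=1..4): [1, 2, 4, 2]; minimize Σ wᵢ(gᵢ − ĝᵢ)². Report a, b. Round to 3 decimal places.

Entries of XᵀWX: Σwᵢ·s·s = 200, Σwᵢ·s = 12, Σwᵢ·1 = 9.
Right-hand side: Σwᵢ·s·g = -228, Σwᵢ·g = -39.
Normal equations: [[200, 12]; [12, 9]]·[a, b]ᵀ = [-228, -39]ᵀ.
Δ = 200·9 − 12² = 1656.
a = ((-228)·9 − 12·(-39))/1656 = -22/23; b = (200·(-39) − 12·(-228))/1656 = -211/69.

a = -0.957, b = -3.058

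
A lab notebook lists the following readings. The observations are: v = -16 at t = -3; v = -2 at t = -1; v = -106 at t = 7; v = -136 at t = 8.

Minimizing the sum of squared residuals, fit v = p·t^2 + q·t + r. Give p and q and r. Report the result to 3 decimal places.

p = -1.975, q = -1.076, r = -1.316

Forming XᵀX = [[6579, 827, 123]; [827, 123, 11]; [123, 11, 4]] and Xᵀv = [-14044, -1780, -260]ᵀ gives XᵀX·[p, q, r]ᵀ = Xᵀv.
Inverting the 3×3 Gram matrix, [p, q, r]ᵀ = [-20263/10261, -11045/10261, -13504/10261]ᵀ.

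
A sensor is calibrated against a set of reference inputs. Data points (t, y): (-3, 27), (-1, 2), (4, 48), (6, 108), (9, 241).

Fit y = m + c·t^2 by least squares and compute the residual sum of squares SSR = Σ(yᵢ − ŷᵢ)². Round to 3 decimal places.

AᵀA·[m, c]ᵀ = Aᵀy reads: 5·m + 143·c = 426;  143·m + 8195·c = 24422.
(Σ1 = 5, Σt^2 = 143, Σt^2·t^2 = 8195, Σy = 426, Σt^2·y = 24422.)
Eliminating c: 8195·(row 1) − 143·(row 2) gives 20526·m = 8195·426 − 143·24422 = -1276, so m = -58/933.
Then c = (24422 − 143·(-58/933))/8195 = 30596/10263.
Residuals: 2375/10263, -3144/3421, 1242/3421, 7586/10263, -4255/10263; SSR = 17942/10263.

SSR = 1.748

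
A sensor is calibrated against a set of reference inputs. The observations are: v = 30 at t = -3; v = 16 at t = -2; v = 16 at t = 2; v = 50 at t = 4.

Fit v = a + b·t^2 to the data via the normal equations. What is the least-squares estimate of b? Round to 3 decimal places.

Setting ∂/∂a … = 0 gives: 4·a + 33·b = 112;  33·a + 369·b = 1198.
(Σ1 = 4, Σt^2 = 33, Σt^2·t^2 = 369, Σv = 112, Σt^2·v = 1198.)
Δ = 4·369 − 33² = 387.
a = (112·369 − 33·1198)/387 = 598/129; b = (4·1198 − 33·112)/387 = 1096/387.

b = 2.832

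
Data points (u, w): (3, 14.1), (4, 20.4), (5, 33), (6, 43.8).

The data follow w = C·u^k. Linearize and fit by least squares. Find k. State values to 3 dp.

k = 1.675

Linearized form: ln w = k·ln u + ln C. From the 4 transformed points,
Sums: Σln u = 5.8861, Σ(ln u)² = 8.9295, Σln w = 12.9379, Σln u·ln w = 19.4871.
Normal system: [[8.9295, 5.8861]; [5.8861, 4]]·[k, ln C]ᵀ = [19.4871, 12.9379]ᵀ.
Δ = 8.9295·4 − (5.8861)² = 1.0716; k = (19.4871·4 − 5.8861·12.9379)/1.0716 = 1.67512, ln C = (8.9295·12.9379 − 5.8861·19.4871)/1.0716 = 0.76948.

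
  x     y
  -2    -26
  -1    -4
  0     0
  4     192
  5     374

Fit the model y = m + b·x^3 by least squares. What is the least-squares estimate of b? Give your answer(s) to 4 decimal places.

b = 3.0027

The normal equations are: 5·m + 180·b = 536;  180·m + 19786·b = 59250.
Determinant 5·19786 − 180² = 66530.
m = (536·19786 − 180·59250)/66530 = -29852/33265; b = (5·59250 − 180·536)/66530 = 19977/6653.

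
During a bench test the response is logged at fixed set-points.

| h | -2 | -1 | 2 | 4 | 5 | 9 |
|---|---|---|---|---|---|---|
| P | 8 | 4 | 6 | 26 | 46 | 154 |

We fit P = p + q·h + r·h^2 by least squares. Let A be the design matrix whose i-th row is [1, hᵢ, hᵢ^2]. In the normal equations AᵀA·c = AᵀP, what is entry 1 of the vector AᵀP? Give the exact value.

244

Entry 1 ↔ basis 1, so (AᵀP)_{1} = Σᵢ Pᵢ = (1)·(8) + (1)·(4) + (1)·(6) + (1)·(26) + (1)·(46) + (1)·(154) = 244.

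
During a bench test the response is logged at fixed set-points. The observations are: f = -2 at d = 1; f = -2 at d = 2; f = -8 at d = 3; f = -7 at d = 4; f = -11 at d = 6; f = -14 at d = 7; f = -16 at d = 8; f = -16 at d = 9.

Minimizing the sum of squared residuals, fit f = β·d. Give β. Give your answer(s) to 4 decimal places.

XᵀX·[β]ᵀ = Xᵀf reads: 260·β = -494.
(Σd·d = 260, Σd·f = -494.)
Hence β = -494 / 260 ≈ -1.9.

β = -1.9000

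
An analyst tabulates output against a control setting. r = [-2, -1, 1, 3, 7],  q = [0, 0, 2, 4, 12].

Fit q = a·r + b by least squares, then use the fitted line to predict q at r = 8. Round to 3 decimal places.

q̂ = 12.250

Setting ∂/∂a … = 0 gives: 64·a + 8·b = 98;  8·a + 5·b = 18.
(Σr·r = 64, Σr = 8, Σ1 = 5, Σr·q = 98, Σq = 18.)
Eliminating b: 5·(row 1) − 8·(row 2) gives 256·a = 5·98 − 8·18 = 346, so a = 173/128.
Then b = (18 − 8·(173/128))/5 = 23/16.
At r = 8: q̂ = (173/128)·(8) + (23/16)·(1) = 49/4.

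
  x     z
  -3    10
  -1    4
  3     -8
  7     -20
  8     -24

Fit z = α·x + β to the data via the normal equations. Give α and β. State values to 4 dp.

With design matrix A, AᵀA = [[132, 14]; [14, 5]] and Aᵀz = [-390, -38]ᵀ.
Determinant 132·5 − 14² = 464.
α = ((-390)·5 − 14·(-38))/464 = -709/232; β = (132·(-38) − 14·(-390))/464 = 111/116.

α = -3.0560, β = 0.9569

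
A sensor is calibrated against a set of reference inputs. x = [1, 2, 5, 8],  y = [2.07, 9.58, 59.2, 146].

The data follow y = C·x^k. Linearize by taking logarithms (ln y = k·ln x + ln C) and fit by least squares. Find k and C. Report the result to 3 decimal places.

Linearized form: ln y = k·ln x + ln C. From the 4 transformed points,
XᵀX = [[7.3948, 4.3820]; [4.3820, 4]], rhs = [18.4974, 12.0518]ᵀ  (here Σln x = 4.3820, Σ(ln x)² = 7.3948, Σln y = 12.0518, Σln x·ln y = 18.4974).
Slope k = (n·Σln x·ln y − Σln x·Σln y)/(n·Σ(ln x)² − (Σln x)²) = (4·18.4974 − 4.3820·12.0518)/10.3771 = 2.04088; ln C = (Σln y − k·Σln x)/n = 0.77714, so C = exp(0.77714) = 2.17524.

k = 2.041, C = 2.175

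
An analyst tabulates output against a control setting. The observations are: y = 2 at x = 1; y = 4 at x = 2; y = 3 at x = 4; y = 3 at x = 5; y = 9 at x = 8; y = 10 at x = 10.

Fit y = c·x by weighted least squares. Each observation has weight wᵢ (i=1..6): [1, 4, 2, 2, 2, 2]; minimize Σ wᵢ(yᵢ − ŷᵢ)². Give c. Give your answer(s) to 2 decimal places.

From the data, Σwᵢ·x·x = 427.
For AᵀWy: Σwᵢ·x·y = 432.
AᵀWA·[c]ᵀ = AᵀWy becomes [[427]]·[c]ᵀ = [432]ᵀ.
c = 432/427 = 1.01171.

c = 1.01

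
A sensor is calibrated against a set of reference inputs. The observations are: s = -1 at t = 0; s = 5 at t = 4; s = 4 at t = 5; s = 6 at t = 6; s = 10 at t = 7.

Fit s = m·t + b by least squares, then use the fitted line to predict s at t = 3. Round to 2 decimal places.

The normal equations are: 126·m + 22·b = 146;  22·m + 5·b = 24.
(Σt·t = 126, Σt = 22, Σ1 = 5, Σt·s = 146, Σs = 24.)
det = 126·5 − 22² = 146.
m = (146·5 − 22·24)/146 = 101/73; b = (126·24 − 22·146)/146 = -94/73.
At t = 3: ŝ = (101/73)·(3) + (-94/73)·(1) = 209/73.

ŝ = 2.86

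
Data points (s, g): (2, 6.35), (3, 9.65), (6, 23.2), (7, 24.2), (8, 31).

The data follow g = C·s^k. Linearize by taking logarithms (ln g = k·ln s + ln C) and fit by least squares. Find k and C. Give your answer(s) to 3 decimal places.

With ln gᵢ as the transformed response and ln sᵢ as the regressor:
AᵀA = [[13.0084, 7.6089]; [7.6089, 5]], rhs = [22.7465, 13.8799]ᵀ  (here Σln s = 7.6089, Σ(ln s)² = 13.0084, Σln g = 13.8799, Σln s·ln g = 22.7465).
Δ = 13.0084·5 − (7.6089)² = 7.1473; k = (22.7465·5 − 7.6089·13.8799)/7.1473 = 1.13635, ln C = (13.0084·13.8799 − 7.6089·22.7465)/7.1473 = 1.04671, so C = exp(1.04671) = 2.84827.

k = 1.136, C = 2.848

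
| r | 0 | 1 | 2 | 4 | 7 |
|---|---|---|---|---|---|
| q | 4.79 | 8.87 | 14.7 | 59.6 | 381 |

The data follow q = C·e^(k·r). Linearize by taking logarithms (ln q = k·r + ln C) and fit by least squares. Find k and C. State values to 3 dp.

k = 0.630, C = 4.618

With ln qᵢ as the transformed response and rᵢ as the regressor:
Σr = 14.0000, Σ(r)² = 70.0000, Σln q = 16.4675, Σr·ln q = 65.5086.
Normal system: [[70.0000, 14.0000]; [14.0000, 5]]·[k, ln C]ᵀ = [65.5086, 16.4675]ᵀ.
Slope k = (n·Σr·ln q − Σr·Σln q)/(n·Σ(r)² − (Σr)²) = (5·65.5086 − 14.0000·16.4675)/154.0000 = 0.62986; ln C = (Σln q − k·Σr)/n = 1.52990, so C = exp(1.52990) = 4.61774.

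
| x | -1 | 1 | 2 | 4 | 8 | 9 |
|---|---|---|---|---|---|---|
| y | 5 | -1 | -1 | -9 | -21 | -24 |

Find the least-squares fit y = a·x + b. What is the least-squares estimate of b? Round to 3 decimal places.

The normal equations are: 167·a + 23·b = -428;  23·a + 6·b = -51.
(Σx·x = 167, Σx = 23, Σ1 = 6, Σx·y = -428, Σy = -51.)
Eliminating b: 6·(row 1) − 23·(row 2) gives 473·a = 6·(-428) − 23·(-51) = -1395, so a = -1395/473.
Then b = ((-51) − 23·(-1395/473))/6 = 1327/473.

b = 2.805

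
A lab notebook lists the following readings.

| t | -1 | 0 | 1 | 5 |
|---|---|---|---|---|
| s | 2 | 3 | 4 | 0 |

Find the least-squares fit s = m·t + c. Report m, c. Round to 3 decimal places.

m = -0.446, c = 2.807

Entries of XᵀX: Σt·t = 27, Σt = 5, Σ1 = 4.
Moment sums: Σt·s = 2, Σs = 9.
So XᵀX·[m, c]ᵀ = Xᵀs: [[27, 5]; [5, 4]]·[m, c]ᵀ = [2, 9]ᵀ.
Eliminating c: 4·(row 1) − 5·(row 2) gives 83·m = 4·2 − 5·9 = -37, so m = -37/83.
Then c = (9 − 5·(-37/83))/4 = 233/83.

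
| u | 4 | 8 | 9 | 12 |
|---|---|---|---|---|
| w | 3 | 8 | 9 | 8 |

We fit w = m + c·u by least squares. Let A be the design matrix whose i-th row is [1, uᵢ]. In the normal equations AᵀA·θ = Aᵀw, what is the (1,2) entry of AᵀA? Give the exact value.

33

Row 1 ↔ basis 1, column 2 ↔ basis u, so (AᵀA)_{1,2} = Σᵢ u = (1)·(4) + (1)·(8) + (1)·(9) + (1)·(12) = 33.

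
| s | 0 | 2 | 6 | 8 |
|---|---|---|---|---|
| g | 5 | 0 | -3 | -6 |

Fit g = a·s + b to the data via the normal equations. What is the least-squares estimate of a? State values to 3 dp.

a = -1.250

Entries of AᵀA: Σs·s = 104, Σs = 16, Σ1 = 4.
For Aᵀg: Σs·g = -66, Σg = -4.
Δ = 104·4 − 16² = 160.
a = ((-66)·4 − 16·(-4))/160 = -5/4; b = (104·(-4) − 16·(-66))/160 = 4.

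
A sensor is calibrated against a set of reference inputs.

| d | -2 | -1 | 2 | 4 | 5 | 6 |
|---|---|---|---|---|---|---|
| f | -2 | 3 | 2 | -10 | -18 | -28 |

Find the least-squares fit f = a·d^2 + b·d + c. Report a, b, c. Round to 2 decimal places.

Sums needed: Σd^2·d^2 = 2210, Σd^2·d = 404, Σd^2 = 86, Σd·d = 86, Σd = 14, Σ1 = 6.
Right-hand side: Σd^2·f = -1615, Σd·f = -293, Σf = -53.
XᵀX·[a, b, c]ᵀ = Xᵀf becomes [[2210, 404, 86]; [404, 86, 14]; [86, 14, 6]]·[a, b, c]ᵀ = [-1615, -293, -53]ᵀ.
Inverting the 3×3 Gram matrix, [a, b, c]ᵀ = [-1678/1617, 6317/8085, 22733/5390]ᵀ.

a = -1.04, b = 0.78, c = 4.22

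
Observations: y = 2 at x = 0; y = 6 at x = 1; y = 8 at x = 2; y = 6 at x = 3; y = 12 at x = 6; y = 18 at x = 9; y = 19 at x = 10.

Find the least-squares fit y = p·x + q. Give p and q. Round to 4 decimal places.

Entries of AᵀA: Σx·x = 231, Σx = 31, Σ1 = 7.
For Aᵀy: Σx·y = 464, Σy = 71.
Normal equations: [[231, 31]; [31, 7]]·[p, q]ᵀ = [464, 71]ᵀ.
det = 231·7 − 31² = 656.
p = (464·7 − 31·71)/656 = 1047/656; q = (231·71 − 31·464)/656 = 2017/656.

p = 1.5960, q = 3.0747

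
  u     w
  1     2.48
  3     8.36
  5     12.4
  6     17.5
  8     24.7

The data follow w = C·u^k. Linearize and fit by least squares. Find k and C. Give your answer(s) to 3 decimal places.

Taking logs, ln w = k·ln u + ln C, so regress ln w on ln u.
Σln u = 6.5793, Σ(ln u)² = 11.3317, Σln w = 11.6184, Σln u·ln w = 18.1817.
Equations: 11.3317·k + 6.5793·ln C = 18.1817;  6.5793·k + 5·ln C = 11.6184.
Δ = 11.3317·5 − (6.5793)² = 13.3720; k = (18.1817·5 − 6.5793·11.6184)/13.3720 = 1.08195, ln C = (11.3317·11.6184 − 6.5793·18.1817)/13.3720 = 0.90000, so C = exp(0.90000) = 2.45961.

k = 1.082, C = 2.460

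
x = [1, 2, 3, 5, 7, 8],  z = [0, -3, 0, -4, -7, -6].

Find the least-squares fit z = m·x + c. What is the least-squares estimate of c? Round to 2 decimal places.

From the data, Σx·x = 152, Σx = 26, Σ1 = 6.
Moment sums: Σx·z = -123, Σz = -20.
MᵀM·[m, c]ᵀ = Mᵀz becomes [[152, 26]; [26, 6]]·[m, c]ᵀ = [-123, -20]ᵀ.
det = 152·6 − 26² = 236.
m = ((-123)·6 − 26·(-20))/236 = -109/118; c = (152·(-20) − 26·(-123))/236 = 79/118.

c = 0.67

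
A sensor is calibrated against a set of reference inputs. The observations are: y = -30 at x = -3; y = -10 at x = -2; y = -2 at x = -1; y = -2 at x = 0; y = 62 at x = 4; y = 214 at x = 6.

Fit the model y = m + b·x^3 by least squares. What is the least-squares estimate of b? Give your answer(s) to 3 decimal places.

Sums needed: Σ1 = 6, Σx^3 = 244, Σx^3·x^3 = 51546.
And Σy = 232, Σx^3·y = 51084.
Normal equations: [[6, 244]; [244, 51546]]·[m, b]ᵀ = [232, 51084]ᵀ.
Eliminating b: 51546·(row 1) − 244·(row 2) gives 249740·m = 51546·232 − 244·51084 = -505824, so m = -126456/62435.
Then b = (51084 − 244·(-126456/62435))/51546 = 62474/62435.

b = 1.001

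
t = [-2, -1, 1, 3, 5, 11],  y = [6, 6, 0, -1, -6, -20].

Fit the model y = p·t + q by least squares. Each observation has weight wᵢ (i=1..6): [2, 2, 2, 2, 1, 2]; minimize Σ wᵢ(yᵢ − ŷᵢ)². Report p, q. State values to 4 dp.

From the data, Σwᵢ·t·t = 297, Σwᵢ·t = 29, Σwᵢ·1 = 11.
Right-hand side: Σwᵢ·t·y = -512, Σwᵢ·y = -24.
MᵀWM·[p, q]ᵀ = MᵀWy becomes [[297, 29]; [29, 11]]·[p, q]ᵀ = [-512, -24]ᵀ.
Eliminating q: 11·(row 1) − 29·(row 2) gives 2426·p = 11·(-512) − 29·(-24) = -4936, so p = -2468/1213.
Then q = ((-24) − 29·(-2468/1213))/11 = 3860/1213.

p = -2.0346, q = 3.1822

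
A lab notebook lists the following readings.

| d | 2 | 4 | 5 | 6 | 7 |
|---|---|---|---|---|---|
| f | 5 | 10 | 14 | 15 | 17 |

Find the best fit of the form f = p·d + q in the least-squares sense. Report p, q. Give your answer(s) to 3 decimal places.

XᵀX·[p, q]ᵀ = Xᵀf reads: 130·p + 24·q = 329;  24·p + 5·q = 61.
(Σd·d = 130, Σd = 24, Σ1 = 5, Σd·f = 329, Σf = 61.)
Determinant 130·5 − 24² = 74.
p = (329·5 − 24·61)/74 = 181/74; q = (130·61 − 24·329)/74 = 17/37.

p = 2.446, q = 0.459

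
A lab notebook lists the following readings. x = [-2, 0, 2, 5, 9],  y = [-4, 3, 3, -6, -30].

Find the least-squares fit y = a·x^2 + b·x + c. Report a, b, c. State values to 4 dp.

Entries of AᵀA: Σx^2·x^2 = 7218, Σx^2·x = 854, Σx^2 = 114, Σx·x = 114, Σx = 14, Σ1 = 5.
And Σx^2·y = -2584, Σx·y = -286, Σy = -34.
AᵀA·[a, b, c]ᵀ = Aᵀy becomes [[7218, 854, 114]; [854, 114, 14]; [114, 14, 5]]·[a, b, c]ᵀ = [-2584, -286, -34]ᵀ.
Inverting the 3×3 Gram matrix, [a, b, c]ᵀ = [-41573/74344, 107599/74344, 17631/9293]ᵀ.

a = -0.5592, b = 1.4473, c = 1.8972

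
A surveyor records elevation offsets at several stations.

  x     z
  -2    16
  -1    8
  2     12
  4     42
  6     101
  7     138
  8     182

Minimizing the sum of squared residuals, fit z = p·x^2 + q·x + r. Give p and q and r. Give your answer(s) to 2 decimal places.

p = 3.00, q = -1.58, r = 2.05

Entries of AᵀA: Σx^2·x^2 = 8082, Σx^2·x = 1134, Σx^2 = 174, Σx·x = 174, Σx = 24, Σ1 = 7.
For Aᵀz: Σx^2·z = 22838, Σx·z = 3180, Σz = 499.
Normal equations: [[8082, 1134, 174]; [1134, 174, 24]; [174, 24, 7]]·[p, q, r]ᵀ = [22838, 3180, 499]ᵀ.
Inverting the 3×3 Gram matrix, [p, q, r]ᵀ = [48829/16254, -8587/5418, 5542/2709]ᵀ.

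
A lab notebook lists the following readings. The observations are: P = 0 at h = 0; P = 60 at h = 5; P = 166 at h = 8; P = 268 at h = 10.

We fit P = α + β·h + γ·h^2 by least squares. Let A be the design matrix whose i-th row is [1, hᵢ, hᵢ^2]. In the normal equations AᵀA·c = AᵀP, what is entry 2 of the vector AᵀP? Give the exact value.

4308

Entry 2 ↔ basis h, so (AᵀP)_{2} = Σᵢ (h)·Pᵢ = (0)·(0) + (5)·(60) + (8)·(166) + (10)·(268) = 4308.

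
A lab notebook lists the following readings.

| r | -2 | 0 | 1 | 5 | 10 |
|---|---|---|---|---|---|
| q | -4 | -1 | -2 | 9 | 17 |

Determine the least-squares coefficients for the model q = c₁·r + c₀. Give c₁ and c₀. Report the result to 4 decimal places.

Compute the Gram sums: Σr·r = 130, Σr = 14, Σ1 = 5.
Moment sums: Σr·q = 221, Σq = 19.
Determinant 130·5 − 14² = 454.
c₁ = (221·5 − 14·19)/454 = 839/454; c₀ = (130·19 − 14·221)/454 = -312/227.

c₁ = 1.8480, c₀ = -1.3744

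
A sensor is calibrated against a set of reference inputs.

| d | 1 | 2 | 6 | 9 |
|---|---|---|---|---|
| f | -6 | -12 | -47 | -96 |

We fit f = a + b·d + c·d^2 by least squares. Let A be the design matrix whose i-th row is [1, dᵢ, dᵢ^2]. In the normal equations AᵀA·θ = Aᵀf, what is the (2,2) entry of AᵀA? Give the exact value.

Row 2 ↔ basis d, column 2 ↔ basis d, so (AᵀA)_{2,2} = Σᵢ (d)·(d) = (1)·(1) + (2)·(2) + (6)·(6) + (9)·(9) = 122.

122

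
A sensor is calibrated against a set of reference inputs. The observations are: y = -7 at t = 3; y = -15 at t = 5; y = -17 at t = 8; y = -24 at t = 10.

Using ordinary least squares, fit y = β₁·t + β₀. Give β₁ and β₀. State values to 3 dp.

Sums needed: Σt·t = 198, Σt = 26, Σ1 = 4.
Right-hand side: Σt·y = -472, Σy = -63.
Normal equations: [[198, 26]; [26, 4]]·[β₁, β₀]ᵀ = [-472, -63]ᵀ.
Determinant 198·4 − 26² = 116.
β₁ = ((-472)·4 − 26·(-63))/116 = -125/58; β₀ = (198·(-63) − 26·(-472))/116 = -101/58.

β₁ = -2.155, β₀ = -1.741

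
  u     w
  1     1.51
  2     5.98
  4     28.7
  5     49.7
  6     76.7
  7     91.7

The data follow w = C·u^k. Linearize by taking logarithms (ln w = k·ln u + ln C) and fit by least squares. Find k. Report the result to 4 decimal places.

Linearized form: ln w = k·ln u + ln C. From the 6 transformed points,
XᵀX = [[11.9895, 7.4265]; [7.4265, 6]], rhs = [28.7485, 18.3219]ᵀ  (here Σln u = 7.4265, Σ(ln u)² = 11.9895, Σln w = 18.3219, Σln u·ln w = 28.7485).
Δ = 11.9895·6 − (7.4265)² = 16.7835; k = (28.7485·6 − 7.4265·18.3219)/16.7835 = 2.17014, ln C = (11.9895·18.3219 − 7.4265·28.7485)/16.7835 = 0.36753.

k = 2.1701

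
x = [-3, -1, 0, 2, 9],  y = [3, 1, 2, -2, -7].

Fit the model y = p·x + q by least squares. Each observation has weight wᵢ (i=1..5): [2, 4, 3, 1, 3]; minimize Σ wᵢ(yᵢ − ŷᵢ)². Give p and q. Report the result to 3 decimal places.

p = -0.849, q = 0.702

Entries of AᵀWA: Σwᵢ·x·x = 269, Σwᵢ·x = 19, Σwᵢ·1 = 13.
Moment sums: Σwᵢ·x·y = -215, Σwᵢ·y = -7.
Eliminating q: 13·(row 1) − 19·(row 2) gives 3136·p = 13·(-215) − 19·(-7) = -2662, so p = -1331/1568.
Then q = ((-7) − 19·(-1331/1568))/13 = 1101/1568.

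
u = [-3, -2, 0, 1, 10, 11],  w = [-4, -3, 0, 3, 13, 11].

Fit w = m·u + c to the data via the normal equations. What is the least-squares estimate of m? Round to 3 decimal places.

Compute the Gram sums: Σu·u = 235, Σu = 17, Σ1 = 6.
For Xᵀw: Σu·w = 272, Σw = 20.
det = 235·6 − 17² = 1121.
m = (272·6 − 17·20)/1121 = 68/59; c = (235·20 − 17·272)/1121 = 4/59.

m = 1.153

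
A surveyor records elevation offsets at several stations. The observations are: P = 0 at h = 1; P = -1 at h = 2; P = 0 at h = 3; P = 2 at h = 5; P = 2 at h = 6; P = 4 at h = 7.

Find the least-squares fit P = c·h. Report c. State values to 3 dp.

c = 0.387

Sums needed: Σh·h = 124.
And Σh·P = 48.
Hence c = 48 / 124 ≈ 0.387097.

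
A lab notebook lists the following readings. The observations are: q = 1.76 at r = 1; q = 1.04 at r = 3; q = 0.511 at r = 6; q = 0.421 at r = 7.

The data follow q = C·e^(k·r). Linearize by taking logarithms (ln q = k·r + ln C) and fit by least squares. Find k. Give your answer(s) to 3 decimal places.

k = -0.239

Linearized form: ln q = k·r + ln C. From the 4 transformed points,
Σr = 17.0000, Σ(r)² = 95.0000, Σln q = -0.9320, Σr·ln q = -9.4012.
Equations: 95.0000·k + 17.0000·ln C = -9.4012;  17.0000·k + 4·ln C = -0.9320.
Solving (det = 91.0000): k = -0.23913, ln C = 0.78333.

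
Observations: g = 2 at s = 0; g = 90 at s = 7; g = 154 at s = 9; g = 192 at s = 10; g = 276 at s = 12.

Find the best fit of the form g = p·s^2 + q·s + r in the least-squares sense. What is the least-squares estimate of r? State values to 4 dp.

r = 1.8503

AᵀA·[p, q, r]ᵀ = Aᵀg reads: 39698·p + 3800·q + 374·r = 75828;  3800·p + 374·q + 38·r = 7248;  374·p + 38·q + 5·r = 714.
(Σs^2·s^2 = 39698, Σs^2·s = 3800, Σs^2 = 374, Σs·s = 374, Σs = 38, Σ1 = 5, Σs^2·g = 75828, Σs·g = 7248, Σg = 714.)
Solving the 3×3 system (Gaussian elimination) gives p = 23040/11359, q = -16098/11359, r = 21018/11359.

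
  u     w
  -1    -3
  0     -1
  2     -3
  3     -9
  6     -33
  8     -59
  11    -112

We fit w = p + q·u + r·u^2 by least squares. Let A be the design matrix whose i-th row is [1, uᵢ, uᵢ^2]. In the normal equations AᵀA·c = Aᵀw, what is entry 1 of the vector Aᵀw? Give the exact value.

-220

Entry 1 ↔ basis 1, so (Aᵀw)_{1} = Σᵢ wᵢ = (1)·(-3) + (1)·(-1) + (1)·(-3) + (1)·(-9) + (1)·(-33) + (1)·(-59) + (1)·(-112) = -220.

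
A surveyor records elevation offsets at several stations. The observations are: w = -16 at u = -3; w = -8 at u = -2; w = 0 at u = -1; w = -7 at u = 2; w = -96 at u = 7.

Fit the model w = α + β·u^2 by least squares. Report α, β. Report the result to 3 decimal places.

α = 1.166, β = -1.983

From the data, Σ1 = 5, Σu^2 = 67, Σu^2·u^2 = 2515.
Right-hand side: Σw = -127, Σu^2·w = -4908.
So XᵀX·[α, β]ᵀ = Xᵀw: [[5, 67]; [67, 2515]]·[α, β]ᵀ = [-127, -4908]ᵀ.
Δ = 5·2515 − 67² = 8086.
α = ((-127)·2515 − 67·(-4908))/8086 = 9431/8086; β = (5·(-4908) − 67·(-127))/8086 = -16031/8086.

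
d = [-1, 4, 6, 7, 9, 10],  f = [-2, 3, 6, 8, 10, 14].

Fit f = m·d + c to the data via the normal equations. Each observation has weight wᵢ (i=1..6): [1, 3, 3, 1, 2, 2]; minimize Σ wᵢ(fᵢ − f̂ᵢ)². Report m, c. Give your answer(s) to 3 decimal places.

m = 1.455, c = -2.224

Compute the Gram sums: Σwᵢ·d·d = 568, Σwᵢ·d = 74, Σwᵢ·1 = 12.
Right-hand side: Σwᵢ·d·f = 662, Σwᵢ·f = 81.
AᵀWA·[m, c]ᵀ = AᵀWf becomes [[568, 74]; [74, 12]]·[m, c]ᵀ = [662, 81]ᵀ.
Eliminating c: 12·(row 1) − 74·(row 2) gives 1340·m = 12·662 − 74·81 = 1950, so m = 195/134.
Then c = (81 − 74·(195/134))/12 = -149/67.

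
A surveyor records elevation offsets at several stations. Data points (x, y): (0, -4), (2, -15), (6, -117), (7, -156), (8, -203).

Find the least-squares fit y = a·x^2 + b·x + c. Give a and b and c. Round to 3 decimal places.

a = -3.128, b = 0.055, c = -3.539

Setting ∂/∂a … = 0 gives: 7809·a + 1079·b + 153·c = -24908;  1079·a + 153·b + 23·c = -3448;  153·a + 23·b + 5·c = -495.
Row-reducing yields a = -6675/2134, b = 235/4268, c = -1373/388.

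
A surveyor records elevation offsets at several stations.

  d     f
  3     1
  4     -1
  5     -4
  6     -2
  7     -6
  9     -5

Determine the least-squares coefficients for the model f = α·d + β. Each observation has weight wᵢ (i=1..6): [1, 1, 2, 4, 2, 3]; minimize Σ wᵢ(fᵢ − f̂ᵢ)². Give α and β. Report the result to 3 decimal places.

α = -0.860, β = 2.115

Forming MᵀWM = [[560, 82]; [82, 13]] and MᵀWf = [-308, -43]ᵀ gives MᵀWM·[α, β]ᵀ = MᵀWf.
Eliminating β: 13·(row 1) − 82·(row 2) gives 556·α = 13·(-308) − 82·(-43) = -478, so α = -239/278.
Then β = ((-43) − 82·(-239/278))/13 = 294/139.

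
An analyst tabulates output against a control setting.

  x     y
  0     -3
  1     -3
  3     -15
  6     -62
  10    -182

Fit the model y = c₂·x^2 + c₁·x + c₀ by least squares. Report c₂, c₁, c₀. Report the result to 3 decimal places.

c₂ = -2.005, c₁ = 2.168, c₀ = -3.135

Normal-equation sums: Σx^2·x^2 = 11378, Σx^2·x = 1244, Σx^2 = 146, Σx·x = 146, Σx = 20, Σ1 = 5.
Right-hand side: Σx^2·y = -20570, Σx·y = -2240, Σy = -265.
Normal equations: [[11378, 1244, 146]; [1244, 146, 20]; [146, 20, 5]]·[c₂, c₁, c₀]ᵀ = [-20570, -2240, -265]ᵀ.
Row-reducing yields c₂ = -860/429, c₁ = 310/143, c₀ = -1345/429.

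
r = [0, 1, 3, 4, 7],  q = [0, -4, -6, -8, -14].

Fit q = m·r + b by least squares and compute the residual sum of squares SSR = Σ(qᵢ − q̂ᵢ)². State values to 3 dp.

Compute the Gram sums: Σr·r = 75, Σr = 15, Σ1 = 5.
Right-hand side: Σr·q = -152, Σq = -32.
MᵀM·[m, b]ᵀ = Mᵀq becomes [[75, 15]; [15, 5]]·[m, b]ᵀ = [-152, -32]ᵀ.
Δ = 75·5 − 15² = 150.
m = ((-152)·5 − 15·(-32))/150 = -28/15; b = (75·(-32) − 15·(-152))/150 = -4/5.
Residuals: 4/5, -4/3, 2/5, 4/15, -2/15; SSR = 8/3.

SSR = 2.667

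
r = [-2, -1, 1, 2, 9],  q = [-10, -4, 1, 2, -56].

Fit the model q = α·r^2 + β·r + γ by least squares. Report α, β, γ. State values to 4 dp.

α = -1.0084, β = 2.8819, γ = -0.2339

Compute the Gram sums: Σr^2·r^2 = 6595, Σr^2·r = 729, Σr^2 = 91, Σr·r = 91, Σr = 9, Σ1 = 5.
For Mᵀq: Σr^2·q = -4571, Σr·q = -475, Σq = -67.
Solving the 3×3 system (Gaussian elimination) gives α = -62991/62464, β = 180017/62464, γ = -3653/15616.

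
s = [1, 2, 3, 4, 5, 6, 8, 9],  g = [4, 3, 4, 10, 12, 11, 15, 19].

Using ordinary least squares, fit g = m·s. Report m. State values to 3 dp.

From the data, Σs·s = 236.
Right-hand side: Σs·g = 479.
AᵀA·[m]ᵀ = Aᵀg becomes [[236]]·[m]ᵀ = [479]ᵀ.
Hence m = 479 / 236 ≈ 2.02966.

m = 2.030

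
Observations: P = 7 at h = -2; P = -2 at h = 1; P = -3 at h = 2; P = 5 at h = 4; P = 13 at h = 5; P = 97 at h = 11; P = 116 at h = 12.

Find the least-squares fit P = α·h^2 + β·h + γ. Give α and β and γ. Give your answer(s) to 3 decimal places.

From the data, Σh^2·h^2 = 36291, Σh^2·h = 3249, Σh^2 = 315, Σh·h = 315, Σh = 33, Σ1 = 7.
And Σh^2·P = 28860, Σh·P = 2522, ΣP = 233.
Normal equations: [[36291, 3249, 315]; [3249, 315, 33]; [315, 33, 7]]·[α, β, γ]ᵀ = [28860, 2522, 233]ᵀ.
Inverting the 3×3 Gram matrix, [α, β, γ]ᵀ = [20335/20136, -135595/60408, -7939/5034]ᵀ.

α = 1.010, β = -2.245, γ = -1.577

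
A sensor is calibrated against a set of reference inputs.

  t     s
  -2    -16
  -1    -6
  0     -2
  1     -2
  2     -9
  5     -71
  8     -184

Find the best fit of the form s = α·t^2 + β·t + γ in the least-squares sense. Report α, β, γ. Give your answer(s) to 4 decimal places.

Sums needed: Σt^2·t^2 = 4755, Σt^2·t = 637, Σt^2 = 99, Σt·t = 99, Σt = 13, Σ1 = 7.
For Xᵀs: Σt^2·s = -13659, Σt·s = -1809, Σs = -290.
Solving the 3×3 system (Gaussian elimination) gives α = -15287/5009, β = 30117/20036, γ = -21187/20036.

α = -3.0519, β = 1.5031, γ = -1.0574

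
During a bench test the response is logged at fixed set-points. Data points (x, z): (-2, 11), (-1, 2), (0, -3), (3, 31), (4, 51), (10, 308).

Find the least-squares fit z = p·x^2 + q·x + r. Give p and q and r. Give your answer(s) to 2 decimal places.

The normal equations are: 10354·p + 1082·q + 130·r = 31941;  1082·p + 130·q + 14·r = 3353;  130·p + 14·q + 6·r = 400.
Solving the 3×3 system (Gaussian elimination) gives p = 3917/1308, q = 86165/95484, r = -2570/7957.

p = 2.99, q = 0.90, r = -0.32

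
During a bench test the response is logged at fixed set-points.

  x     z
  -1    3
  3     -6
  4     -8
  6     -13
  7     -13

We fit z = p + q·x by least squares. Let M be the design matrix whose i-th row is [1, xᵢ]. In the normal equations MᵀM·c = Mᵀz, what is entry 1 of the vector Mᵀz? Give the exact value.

Entry 1 ↔ basis 1, so (Mᵀz)_{1} = Σᵢ zᵢ = (1)·(3) + (1)·(-6) + (1)·(-8) + (1)·(-13) + (1)·(-13) = -37.

-37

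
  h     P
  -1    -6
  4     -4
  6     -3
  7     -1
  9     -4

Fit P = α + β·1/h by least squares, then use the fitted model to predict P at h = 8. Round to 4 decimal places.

Sums needed: Σ1 = 5, Σ1/h = -83/252, Σ1/h·1/h = 71317/63504.
For MᵀP: ΣP = -18, Σ1/h·P = 493/126.
Normal equations: [[5, -83/252]; [-83/252, 71317/63504]]·[α, β]ᵀ = [-18, 493/126]ᵀ.
det = 5·(71317/63504) − (-83/252)² = 21856/3969.
α = ((-18)·(71317/63504) − (-83/252)·(493/126))/(21856/3969) = -300467/87424; β = (5·(493/126) − (-83/252)·(-18))/(21856/3969) = 54117/21856.
At h = 8: P̂ = (-300467/87424)·(1) + (54117/21856)·(1/8) = -546817/174848.

P̂ = -3.1274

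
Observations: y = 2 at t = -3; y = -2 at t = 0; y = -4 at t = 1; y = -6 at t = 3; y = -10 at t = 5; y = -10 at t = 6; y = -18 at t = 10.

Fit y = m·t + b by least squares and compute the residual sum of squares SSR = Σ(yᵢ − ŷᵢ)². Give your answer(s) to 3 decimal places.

Normal-equation sums: Σt·t = 180, Σt = 22, Σ1 = 7.
Right-hand side: Σt·y = -318, Σy = -48.
Normal equations: [[180, 22]; [22, 7]]·[m, b]ᵀ = [-318, -48]ᵀ.
Determinant 180·7 − 22² = 776.
m = ((-318)·7 − 22·(-48))/776 = -585/388; b = (180·(-48) − 22·(-318))/776 = -411/194.
Residuals: -157/388, 23/194, -145/388, 249/388, -133/388, 113/97, -78/97; SSR = 553/194.

SSR = 2.851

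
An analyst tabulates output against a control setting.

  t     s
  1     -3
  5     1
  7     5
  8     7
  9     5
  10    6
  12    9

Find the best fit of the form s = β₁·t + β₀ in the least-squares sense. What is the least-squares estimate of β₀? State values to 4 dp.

With design matrix A, AᵀA = [[464, 52]; [52, 7]] and Aᵀs = [306, 30]ᵀ.
Eliminating β₀: 7·(row 1) − 52·(row 2) gives 544·β₁ = 7·306 − 52·30 = 582, so β₁ = 291/272.
Then β₀ = (30 − 52·(291/272))/7 = -249/68.

β₀ = -3.6618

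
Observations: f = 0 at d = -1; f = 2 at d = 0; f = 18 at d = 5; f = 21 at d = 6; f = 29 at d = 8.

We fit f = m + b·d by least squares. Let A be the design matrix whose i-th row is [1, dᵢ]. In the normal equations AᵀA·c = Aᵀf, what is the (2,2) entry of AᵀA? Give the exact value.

Row 2 ↔ basis d, column 2 ↔ basis d, so (AᵀA)_{2,2} = Σᵢ (d)·(d) = (-1)·(-1) + (0)·(0) + (5)·(5) + (6)·(6) + (8)·(8) = 126.

126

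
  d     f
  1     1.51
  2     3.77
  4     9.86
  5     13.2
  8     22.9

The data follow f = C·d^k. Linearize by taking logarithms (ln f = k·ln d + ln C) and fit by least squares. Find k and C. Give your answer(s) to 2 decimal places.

Taking logs, ln f = k·ln d + ln C, so regress ln f on ln d.
Σln d = 5.7683, Σ(ln d)² = 9.3166, Σln f = 9.7390, Σln d·ln f = 14.7561.
Normal system: [[9.3166, 5.7683]; [5.7683, 5]]·[k, ln C]ᵀ = [14.7561, 9.7390]ᵀ.
Δ = 9.3166·5 − (5.7683)² = 13.3096; k = (14.7561·5 − 5.7683·9.7390)/13.3096 = 1.32255, ln C = (9.3166·9.7390 − 5.7683·14.7561)/13.3096 = 0.42203, so C = exp(0.42203) = 1.52505.

k = 1.32, C = 1.53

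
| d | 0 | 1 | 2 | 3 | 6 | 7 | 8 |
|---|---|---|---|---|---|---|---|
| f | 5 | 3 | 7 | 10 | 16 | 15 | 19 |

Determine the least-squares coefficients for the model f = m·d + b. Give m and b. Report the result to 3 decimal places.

m = 1.881, b = 3.459

Normal-equation sums: Σd·d = 163, Σd = 27, Σ1 = 7.
And Σd·f = 400, Σf = 75.
MᵀM·[m, b]ᵀ = Mᵀf becomes [[163, 27]; [27, 7]]·[m, b]ᵀ = [400, 75]ᵀ.
Δ = 163·7 − 27² = 412.
m = (400·7 − 27·75)/412 = 775/412; b = (163·75 − 27·400)/412 = 1425/412.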